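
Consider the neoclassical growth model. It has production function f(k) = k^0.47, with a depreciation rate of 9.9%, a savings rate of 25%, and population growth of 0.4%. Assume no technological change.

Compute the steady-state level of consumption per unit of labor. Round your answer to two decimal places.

c* = 1.65

Steady state requires s·f(k) = (n + δ)·k, i.e. s·k^α = (n + δ)·k.
Rearranging, k^(1−α) = s / (n + δ).
k^0.53 = 0.25 / (0.004 + 0.099) = 0.25 / 0.103 = 2.4272
k* = 2.4272^(1/0.53) ≈ 5.3286
y* = (k*)^α = 5.3286^0.47 ≈ 2.1954
c* = (1 − s)·y* = (1 − 0.25) × 2.1954 ≈ 1.6466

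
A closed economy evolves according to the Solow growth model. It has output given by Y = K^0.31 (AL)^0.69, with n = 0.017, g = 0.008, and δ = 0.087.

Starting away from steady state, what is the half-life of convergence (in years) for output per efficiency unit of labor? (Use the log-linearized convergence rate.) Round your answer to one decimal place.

Near the steady state the convergence rate is λ = (1 − α)(n + g + δ).
λ = (1 − 0.31) × 0.112 = 0.69 × 0.112 = 0.07728
Half-life = ln 2 / λ = 0.6931 / 0.07728 ≈ 8.97 years

about 9.0 years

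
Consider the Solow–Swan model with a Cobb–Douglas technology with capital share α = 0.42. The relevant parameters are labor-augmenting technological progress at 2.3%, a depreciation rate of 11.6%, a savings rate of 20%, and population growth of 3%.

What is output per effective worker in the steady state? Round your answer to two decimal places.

Steady state requires s·f(k) = (n + g + δ)·k, i.e. s·k^α = (n + g + δ)·k.
Rearranging, k^(1−α) = s / (n + g + δ).
k^0.58 = 0.20 / (0.030 + 0.023 + 0.116) = 0.20 / 0.169 = 1.1834
k* = 1.1834^(1/0.58) ≈ 1.3369
y* = (k*)^α = 1.3369^0.42 ≈ 1.1297

y* = 1.13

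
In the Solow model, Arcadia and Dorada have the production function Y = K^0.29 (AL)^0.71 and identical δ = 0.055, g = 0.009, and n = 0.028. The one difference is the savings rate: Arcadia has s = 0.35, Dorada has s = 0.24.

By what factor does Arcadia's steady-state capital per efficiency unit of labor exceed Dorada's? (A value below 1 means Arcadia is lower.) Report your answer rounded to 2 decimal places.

Steady-state k* = [s/(n + g + δ)]^(1/(1−α)), so the ratio is [ (s_A/(n + g + δ)_A) / (s_D/(n + g + δ)_D) ]^1.4085.
s_A/(n + g + δ)_A = 0.35/0.092 = 3.8043; s_D/(n + g + δ)_D = 0.24/0.092 = 2.6087.
Ratio = (3.8043/2.6087)^1.4085 = 1.4583^1.4085 ≈ 1.7013

k*_A / k*_D ≈ 1.70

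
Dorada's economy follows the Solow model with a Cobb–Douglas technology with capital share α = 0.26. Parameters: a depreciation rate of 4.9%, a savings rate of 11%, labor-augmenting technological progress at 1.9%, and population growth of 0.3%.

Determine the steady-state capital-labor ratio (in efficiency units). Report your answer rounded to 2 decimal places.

k* = 1.81

At the steady state, Δk = 0, so s·k^α = (n + g + δ)·k.
Dividing both sides by k: k^(1−α) = s / (n + g + δ).
k^0.74 = 0.11 / (0.003 + 0.019 + 0.049) = 0.11 / 0.071 = 1.5493
k* = 1.5493^(1/0.74) ≈ 1.8069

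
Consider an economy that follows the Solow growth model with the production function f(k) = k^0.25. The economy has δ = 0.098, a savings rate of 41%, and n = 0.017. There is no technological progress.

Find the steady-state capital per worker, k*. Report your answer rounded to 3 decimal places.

In steady state, investment equals break-even investment: s·k^α = (n + δ)·k.
Dividing both sides by k: k^(1−α) = s / (n + δ).
k^0.75 = 0.41 / (0.017 + 0.098) = 0.41 / 0.115 = 3.5652
k* = 3.5652^(1/0.75) ≈ 5.4464

k* = 5.446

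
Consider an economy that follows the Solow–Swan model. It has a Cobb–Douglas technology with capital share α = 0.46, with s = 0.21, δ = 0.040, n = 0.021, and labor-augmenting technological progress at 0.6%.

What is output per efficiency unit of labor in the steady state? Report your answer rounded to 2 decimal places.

Steady state requires s·f(k) = (n + g + δ)·k, i.e. s·k^α = (n + g + δ)·k.
Rearranging, k^(1−α) = s / (n + g + δ).
k^0.54 = 0.21 / (0.021 + 0.006 + 0.040) = 0.21 / 0.067 = 3.1343
k* = 3.1343^(1/0.54) ≈ 8.2943
y* = (k*)^α = 8.2943^0.46 ≈ 2.6463

y* = 2.65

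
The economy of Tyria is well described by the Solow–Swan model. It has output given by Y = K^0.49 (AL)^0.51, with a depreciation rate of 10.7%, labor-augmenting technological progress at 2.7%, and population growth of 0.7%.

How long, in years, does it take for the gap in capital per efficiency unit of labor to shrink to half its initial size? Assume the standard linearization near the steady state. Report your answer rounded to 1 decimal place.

t_½ ≈ 9.6 years

Near the steady state the convergence rate is λ = (1 − α)(n + g + δ).
λ = (1 − 0.49) × 0.141 = 0.51 × 0.141 = 0.07191
Half-life = ln 2 / λ = 0.6931 / 0.07191 ≈ 9.64 years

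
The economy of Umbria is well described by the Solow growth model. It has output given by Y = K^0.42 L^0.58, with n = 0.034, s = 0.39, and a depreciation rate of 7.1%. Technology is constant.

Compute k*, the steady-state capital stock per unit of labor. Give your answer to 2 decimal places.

In steady state, investment equals break-even investment: s·k^α = (n + δ)·k.
Rearranging, k^(1−α) = s / (n + δ).
k^0.58 = 0.39 / (0.034 + 0.071) = 0.39 / 0.105 = 3.7143
k* = 3.7143^(1/0.58) ≈ 9.6061

k* ≈ 9.61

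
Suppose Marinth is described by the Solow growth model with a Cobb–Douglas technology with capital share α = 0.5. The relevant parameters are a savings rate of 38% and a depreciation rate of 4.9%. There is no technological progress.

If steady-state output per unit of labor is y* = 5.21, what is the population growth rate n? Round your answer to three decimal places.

At the steady state, Δk = 0, so s·k^α = (n + δ)·k.
Since y* = [s/(n + δ)]^(α/(1−α)), we have s/(n + δ) = (y*)^((1−α)/α) = 5.21^1 = 5.2100.
Therefore n + δ = s / 5.2100 = 0.38 / 5.2100 = 0.0729, so n = 0.0729 − 0.049 = 0.0239.

n ≈ 0.024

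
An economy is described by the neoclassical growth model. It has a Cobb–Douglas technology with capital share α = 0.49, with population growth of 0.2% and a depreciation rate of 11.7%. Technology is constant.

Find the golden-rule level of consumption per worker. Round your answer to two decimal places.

At the golden rule, f'(k) = n + δ, so α·k^(α−1) = n + δ and k_gold = (α/(n + δ))^(1/(1−α)).
k_gold = (0.49/0.119)^(1/0.51) = 4.1176^1.9608 ≈ 16.0396
c_gold = f(k_gold) − (n + δ)·k_gold = 3.8953 − 0.119×16.0396 ≈ 1.9866

c_gold ≈ 1.99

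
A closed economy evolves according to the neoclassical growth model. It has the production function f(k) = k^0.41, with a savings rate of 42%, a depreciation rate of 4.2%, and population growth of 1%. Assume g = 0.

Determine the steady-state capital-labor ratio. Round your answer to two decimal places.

At the steady state, Δk = 0, so s·k^α = (n + δ)·k.
Dividing both sides by k: k^(1−α) = s / (n + δ).
k^0.59 = 0.42 / (0.010 + 0.042) = 0.42 / 0.052 = 8.0769
k* = 8.0769^(1/0.59) ≈ 34.4908

k* = 34.49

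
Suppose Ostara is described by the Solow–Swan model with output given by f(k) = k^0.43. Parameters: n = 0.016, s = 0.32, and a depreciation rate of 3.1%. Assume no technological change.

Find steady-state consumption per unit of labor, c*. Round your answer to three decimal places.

c* = 2.890

At the steady state, Δk = 0, so s·k^α = (n + δ)·k.
Dividing both sides by k: k^(1−α) = s / (n + δ).
k^0.57 = 0.32 / (0.016 + 0.031) = 0.32 / 0.047 = 6.8085
k* = 6.8085^(1/0.57) ≈ 28.9397
y* = (k*)^α = 28.9397^0.43 ≈ 4.2505
c* = (1 − s)·y* = (1 − 0.32) × 4.2505 ≈ 2.8903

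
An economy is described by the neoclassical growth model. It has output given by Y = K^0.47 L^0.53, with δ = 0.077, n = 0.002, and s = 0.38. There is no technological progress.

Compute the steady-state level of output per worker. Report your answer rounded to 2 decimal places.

Steady state requires s·f(k) = (n + δ)·k, i.e. s·k^α = (n + δ)·k.
Rearranging, k^(1−α) = s / (n + δ).
k^0.53 = 0.38 / (0.002 + 0.077) = 0.38 / 0.079 = 4.8101
k* = 4.8101^(1/0.53) ≈ 19.3679
y* = (k*)^α = 19.3679^0.47 ≈ 4.0265

y* = 4.03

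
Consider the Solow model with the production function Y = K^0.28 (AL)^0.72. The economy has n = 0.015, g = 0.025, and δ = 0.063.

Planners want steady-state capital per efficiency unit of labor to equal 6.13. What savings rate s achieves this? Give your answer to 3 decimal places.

In steady state, investment equals break-even investment: s·k^α = (n + g + δ)·k.
So s / (n + g + δ) = (k*)^(1−α) = 6.13^0.72 = 3.6895.
Therefore s = 3.6895 × (n + g + δ) = 3.6895 × 0.103 = 0.3800.

s ≈ 0.380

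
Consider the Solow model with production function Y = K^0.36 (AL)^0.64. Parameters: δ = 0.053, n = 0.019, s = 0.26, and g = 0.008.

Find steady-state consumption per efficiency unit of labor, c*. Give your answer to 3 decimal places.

In steady state, investment equals break-even investment: s·k^α = (n + g + δ)·k.
Rearranging, k^(1−α) = s / (n + g + δ).
k^0.64 = 0.26 / (0.019 + 0.008 + 0.053) = 0.26 / 0.080 = 3.2500
k* = 3.2500^(1/0.64) ≈ 6.3069
y* = (k*)^α = 6.3069^0.36 ≈ 1.9406
c* = (1 − s)·y* = (1 − 0.26) × 1.9406 ≈ 1.4360

c* = 1.436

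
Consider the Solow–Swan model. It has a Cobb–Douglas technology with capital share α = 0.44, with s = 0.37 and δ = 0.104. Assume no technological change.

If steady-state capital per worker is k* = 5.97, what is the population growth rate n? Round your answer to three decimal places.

Steady state requires s·f(k) = (n + δ)·k, i.e. s·k^α = (n + δ)·k.
So s / (n + δ) = (k*)^(1−α) = 5.97^0.56 = 2.7199.
Therefore n + δ = s / 2.7199 = 0.37 / 2.7199 = 0.1360, so n = 0.1360 − 0.104 = 0.0320.

n ≈ 0.032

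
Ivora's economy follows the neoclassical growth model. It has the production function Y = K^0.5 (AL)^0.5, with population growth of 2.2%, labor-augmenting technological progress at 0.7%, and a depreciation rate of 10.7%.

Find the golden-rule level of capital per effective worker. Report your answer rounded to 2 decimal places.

k_gold ≈ 13.52

The golden rule sets f'(k) = n + g + δ, i.e. α·k^(α−1) = n + g + δ.
So k^(1−α) = α / (n + g + δ) = 0.5 / 0.136 = 3.6765.
k_gold = 3.6765^(1/0.5) ≈ 13.5167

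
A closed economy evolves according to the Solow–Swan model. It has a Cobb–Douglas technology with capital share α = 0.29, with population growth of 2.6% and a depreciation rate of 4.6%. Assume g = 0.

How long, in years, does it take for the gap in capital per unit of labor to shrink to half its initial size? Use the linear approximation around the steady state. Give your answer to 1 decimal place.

Near the steady state the convergence rate is λ = (1 − α)(n + δ).
λ = (1 − 0.29) × 0.072 = 0.71 × 0.072 = 0.05112
Half-life = ln 2 / λ = 0.6931 / 0.05112 ≈ 13.56 years

t_½ ≈ 13.6 years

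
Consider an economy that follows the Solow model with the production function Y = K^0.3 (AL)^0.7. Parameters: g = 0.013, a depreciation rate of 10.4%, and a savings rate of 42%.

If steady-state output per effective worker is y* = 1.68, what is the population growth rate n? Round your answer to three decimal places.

n ≈ 0.008

At the steady state, Δk = 0, so s·k^α = (n + g + δ)·k.
Since y* = [s/(n + g + δ)]^(α/(1−α)), we have s/(n + g + δ) = (y*)^((1−α)/α) = 1.68^2.3333 = 3.3552.
Therefore n + g + δ = s / 3.3552 = 0.42 / 3.3552 = 0.1252, so n = 0.1252 − 0.117 = 0.0082.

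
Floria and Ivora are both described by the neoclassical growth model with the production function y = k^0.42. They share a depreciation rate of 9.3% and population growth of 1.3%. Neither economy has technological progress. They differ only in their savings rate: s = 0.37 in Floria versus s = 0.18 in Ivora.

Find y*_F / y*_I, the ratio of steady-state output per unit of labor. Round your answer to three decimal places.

y*_F / y*_I ≈ 1.685

Steady-state y* = [s/(n + δ)]^(α/(1−α)), so the ratio is [ (s_F/(n + δ)_F) / (s_I/(n + δ)_I) ]^0.7241.
s_F/(n + δ)_F = 0.37/0.106 = 3.4906; s_I/(n + δ)_I = 0.18/0.106 = 1.6981.
Ratio = (3.4906/1.6981)^0.7241 = 2.0556^0.7241 ≈ 1.6850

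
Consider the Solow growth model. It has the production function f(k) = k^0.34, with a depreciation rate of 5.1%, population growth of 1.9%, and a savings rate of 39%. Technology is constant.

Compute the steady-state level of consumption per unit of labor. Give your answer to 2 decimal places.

Steady state requires s·f(k) = (n + δ)·k, i.e. s·k^α = (n + δ)·k.
Rearranging, k^(1−α) = s / (n + δ).
k^0.66 = 0.39 / (0.019 + 0.051) = 0.39 / 0.070 = 5.5714
k* = 5.5714^(1/0.66) ≈ 13.4974
y* = (k*)^α = 13.4974^0.34 ≈ 2.4226
c* = (1 − s)·y* = (1 − 0.39) × 2.4226 ≈ 1.4778

c* = 1.48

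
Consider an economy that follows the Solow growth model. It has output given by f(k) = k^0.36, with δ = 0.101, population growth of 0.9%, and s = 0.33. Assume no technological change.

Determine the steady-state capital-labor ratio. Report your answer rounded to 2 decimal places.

k* = 5.57

In steady state, investment equals break-even investment: s·k^α = (n + δ)·k.
Rearranging, k^(1−α) = s / (n + δ).
k^0.64 = 0.33 / (0.009 + 0.101) = 0.33 / 0.110 = 3.0000
k* = 3.0000^(1/0.64) ≈ 5.5655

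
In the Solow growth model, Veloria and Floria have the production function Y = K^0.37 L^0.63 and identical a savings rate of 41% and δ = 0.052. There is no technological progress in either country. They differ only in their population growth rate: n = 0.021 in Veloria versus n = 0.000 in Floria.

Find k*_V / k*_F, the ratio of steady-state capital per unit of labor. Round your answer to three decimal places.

k*_V / k*_F ≈ 0.584

Steady-state k* = [s/(n + δ)]^(1/(1−α)), so the ratio is [ (s_V/(n + δ)_V) / (s_F/(n + δ)_F) ]^1.5873.
s_V/(n + δ)_V = 0.41/0.073 = 5.6164; s_F/(n + δ)_F = 0.41/0.052 = 7.8846.
Ratio = (5.6164/7.8846)^1.5873 = 0.7123^1.5873 ≈ 0.5836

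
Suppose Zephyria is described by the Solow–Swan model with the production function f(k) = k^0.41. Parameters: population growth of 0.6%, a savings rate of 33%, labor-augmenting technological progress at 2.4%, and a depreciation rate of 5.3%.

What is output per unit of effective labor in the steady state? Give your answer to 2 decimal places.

y* = 2.61

At the steady state, Δk = 0, so s·k^α = (n + g + δ)·k.
Dividing both sides by k: k^(1−α) = s / (n + g + δ).
k^0.59 = 0.33 / (0.006 + 0.024 + 0.053) = 0.33 / 0.083 = 3.9759
k* = 3.9759^(1/0.59) ≈ 10.3751
y* = (k*)^α = 10.3751^0.41 ≈ 2.6095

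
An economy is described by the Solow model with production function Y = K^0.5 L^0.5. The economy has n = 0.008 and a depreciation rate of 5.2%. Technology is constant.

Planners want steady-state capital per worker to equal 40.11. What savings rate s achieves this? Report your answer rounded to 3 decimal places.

s ≈ 0.380

At the steady state, Δk = 0, so s·k^α = (n + δ)·k.
So s / (n + δ) = (k*)^(1−α) = 40.11^0.5 = 6.3332.
Therefore s = 6.3332 × (n + δ) = 6.3332 × 0.060 = 0.3800.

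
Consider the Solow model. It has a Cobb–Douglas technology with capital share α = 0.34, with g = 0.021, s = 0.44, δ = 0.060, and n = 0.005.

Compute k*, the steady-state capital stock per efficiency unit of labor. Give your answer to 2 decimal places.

k* = 11.86

At the steady state, Δk = 0, so s·k^α = (n + g + δ)·k.
Dividing both sides by k: k^(1−α) = s / (n + g + δ).
k^0.66 = 0.44 / (0.005 + 0.021 + 0.060) = 0.44 / 0.086 = 5.1163
k* = 5.1163^(1/0.66) ≈ 11.8625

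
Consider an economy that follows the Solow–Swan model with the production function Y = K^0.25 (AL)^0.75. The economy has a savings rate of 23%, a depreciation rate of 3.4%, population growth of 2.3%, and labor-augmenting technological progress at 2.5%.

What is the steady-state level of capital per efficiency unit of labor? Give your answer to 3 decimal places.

k* ≈ 3.956

At the steady state, Δk = 0, so s·k^α = (n + g + δ)·k.
Dividing both sides by k: k^(1−α) = s / (n + g + δ).
k^0.75 = 0.23 / (0.023 + 0.025 + 0.034) = 0.23 / 0.082 = 2.8049
k* = 2.8049^(1/0.75) ≈ 3.9557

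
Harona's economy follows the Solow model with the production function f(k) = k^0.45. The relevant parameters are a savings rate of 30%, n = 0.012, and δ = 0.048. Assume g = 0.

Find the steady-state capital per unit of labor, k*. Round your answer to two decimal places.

k* ≈ 18.66

At the steady state, Δk = 0, so s·k^α = (n + δ)·k.
Dividing both sides by k: k^(1−α) = s / (n + δ).
k^0.55 = 0.30 / (0.012 + 0.048) = 0.30 / 0.060 = 5.0000
k* = 5.0000^(1/0.55) ≈ 18.6575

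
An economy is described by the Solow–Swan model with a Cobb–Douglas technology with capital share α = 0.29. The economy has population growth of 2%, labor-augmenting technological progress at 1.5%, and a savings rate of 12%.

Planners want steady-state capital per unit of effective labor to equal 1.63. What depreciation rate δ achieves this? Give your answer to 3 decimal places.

At the steady state, Δk = 0, so s·k^α = (n + g + δ)·k.
So s / (n + g + δ) = (k*)^(1−α) = 1.63^0.71 = 1.4147.
Therefore n + g + δ = s / 1.4147 = 0.12 / 1.4147 = 0.0848, so δ = 0.0848 − 0.035 = 0.0498.

δ ≈ 0.050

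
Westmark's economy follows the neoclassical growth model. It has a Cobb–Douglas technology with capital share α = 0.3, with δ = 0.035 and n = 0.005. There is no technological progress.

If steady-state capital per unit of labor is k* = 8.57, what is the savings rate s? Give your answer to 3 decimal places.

s ≈ 0.180

In steady state, investment equals break-even investment: s·k^α = (n + δ)·k.
So s / (n + δ) = (k*)^(1−α) = 8.57^0.7 = 4.4987.
Therefore s = 4.4987 × (n + δ) = 4.4987 × 0.040 = 0.1799.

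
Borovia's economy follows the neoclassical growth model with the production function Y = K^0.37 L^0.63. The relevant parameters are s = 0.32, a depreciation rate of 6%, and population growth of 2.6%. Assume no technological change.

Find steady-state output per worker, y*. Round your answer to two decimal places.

In steady state, investment equals break-even investment: s·k^α = (n + δ)·k.
Rearranging, k^(1−α) = s / (n + δ).
k^0.63 = 0.32 / (0.026 + 0.060) = 0.32 / 0.086 = 3.7209
k* = 3.7209^(1/0.63) ≈ 8.0499
y* = (k*)^α = 8.0499^0.37 ≈ 2.1634

y* ≈ 2.16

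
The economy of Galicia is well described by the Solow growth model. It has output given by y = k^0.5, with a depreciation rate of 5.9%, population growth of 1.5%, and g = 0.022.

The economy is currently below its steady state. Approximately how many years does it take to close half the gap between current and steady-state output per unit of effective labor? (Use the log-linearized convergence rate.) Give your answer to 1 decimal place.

Near the steady state the convergence rate is λ = (1 − α)(n + g + δ).
λ = (1 − 0.5) × 0.096 = 0.5 × 0.096 = 0.0480
Half-life = ln 2 / λ = 0.6931 / 0.0480 ≈ 14.44 years

half-life ≈ 14.4 years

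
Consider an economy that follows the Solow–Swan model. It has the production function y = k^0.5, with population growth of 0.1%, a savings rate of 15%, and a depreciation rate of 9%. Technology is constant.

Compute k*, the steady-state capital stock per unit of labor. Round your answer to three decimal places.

At the steady state, Δk = 0, so s·k^α = (n + δ)·k.
Rearranging, k^(1−α) = s / (n + δ).
k^0.5 = 0.15 / (0.001 + 0.090) = 0.15 / 0.091 = 1.6484
k* = 1.6484^(1/0.5) ≈ 2.7172

k* = 2.717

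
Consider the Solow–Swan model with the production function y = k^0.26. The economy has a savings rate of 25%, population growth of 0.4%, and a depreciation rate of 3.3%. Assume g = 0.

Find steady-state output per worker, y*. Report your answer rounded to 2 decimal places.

Steady state requires s·f(k) = (n + δ)·k, i.e. s·k^α = (n + δ)·k.
Rearranging, k^(1−α) = s / (n + δ).
k^0.74 = 0.25 / (0.004 + 0.033) = 0.25 / 0.037 = 6.7568
k* = 6.7568^(1/0.74) ≈ 13.2212
y* = (k*)^α = 13.2212^0.26 ≈ 1.9567

y* = 1.96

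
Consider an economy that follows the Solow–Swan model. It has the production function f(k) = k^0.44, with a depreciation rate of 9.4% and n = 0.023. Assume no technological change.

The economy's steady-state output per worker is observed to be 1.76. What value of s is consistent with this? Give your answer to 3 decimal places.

s ≈ 0.240

In steady state, investment equals break-even investment: s·k^α = (n + δ)·k.
Since y* = [s/(n + δ)]^(α/(1−α)), we have s/(n + δ) = (y*)^((1−α)/α) = 1.76^1.2727 = 2.0534.
Therefore s = 2.0534 × (n + δ) = 2.0534 × 0.117 = 0.2402.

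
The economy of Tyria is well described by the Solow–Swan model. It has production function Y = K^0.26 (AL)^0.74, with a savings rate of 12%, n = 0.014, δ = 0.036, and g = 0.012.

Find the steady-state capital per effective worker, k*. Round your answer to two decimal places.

k* ≈ 2.44

In steady state, investment equals break-even investment: s·k^α = (n + g + δ)·k.
Rearranging, k^(1−α) = s / (n + g + δ).
k^0.74 = 0.12 / (0.014 + 0.012 + 0.036) = 0.12 / 0.062 = 1.9355
k* = 1.9355^(1/0.74) ≈ 2.4409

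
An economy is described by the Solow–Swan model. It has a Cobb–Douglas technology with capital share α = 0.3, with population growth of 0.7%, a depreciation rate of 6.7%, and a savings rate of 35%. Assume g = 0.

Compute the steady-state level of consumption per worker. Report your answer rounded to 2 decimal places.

c* = 1.27

In steady state, investment equals break-even investment: s·k^α = (n + δ)·k.
Rearranging, k^(1−α) = s / (n + δ).
k^0.7 = 0.35 / (0.007 + 0.067) = 0.35 / 0.074 = 4.7297
k* = 4.7297^(1/0.7) ≈ 9.2055
y* = (k*)^α = 9.2055^0.3 ≈ 1.9463
c* = (1 − s)·y* = (1 − 0.35) × 1.9463 ≈ 1.2651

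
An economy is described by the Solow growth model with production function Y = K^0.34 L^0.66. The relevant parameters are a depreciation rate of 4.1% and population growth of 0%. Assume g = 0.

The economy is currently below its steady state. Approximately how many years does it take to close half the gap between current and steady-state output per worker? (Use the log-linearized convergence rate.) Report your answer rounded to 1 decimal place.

half-life ≈ 25.6 years

Near the steady state the convergence rate is λ = (1 − α)(n + δ).
λ = (1 − 0.34) × 0.041 = 0.66 × 0.041 = 0.02706
Half-life = ln 2 / λ = 0.6931 / 0.02706 ≈ 25.61 years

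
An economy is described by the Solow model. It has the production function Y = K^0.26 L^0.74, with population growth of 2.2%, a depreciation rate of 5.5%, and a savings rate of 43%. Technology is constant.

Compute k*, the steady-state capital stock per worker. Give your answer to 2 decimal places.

k* ≈ 10.22

At the steady state, Δk = 0, so s·k^α = (n + δ)·k.
Dividing both sides by k: k^(1−α) = s / (n + δ).
k^0.74 = 0.43 / (0.022 + 0.055) = 0.43 / 0.077 = 5.5844
k* = 5.5844^(1/0.74) ≈ 10.2195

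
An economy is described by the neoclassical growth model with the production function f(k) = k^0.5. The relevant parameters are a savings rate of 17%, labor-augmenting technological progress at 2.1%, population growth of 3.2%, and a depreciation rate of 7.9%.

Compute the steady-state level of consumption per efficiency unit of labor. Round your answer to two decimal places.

At the steady state, Δk = 0, so s·k^α = (n + g + δ)·k.
Rearranging, k^(1−α) = s / (n + g + δ).
k^0.5 = 0.17 / (0.032 + 0.021 + 0.079) = 0.17 / 0.132 = 1.2879
k* = 1.2879^(1/0.5) ≈ 1.6587
y* = (k*)^α = 1.6587^0.5 ≈ 1.2879
c* = (1 − s)·y* = (1 − 0.17) × 1.2879 ≈ 1.0690

c* ≈ 1.07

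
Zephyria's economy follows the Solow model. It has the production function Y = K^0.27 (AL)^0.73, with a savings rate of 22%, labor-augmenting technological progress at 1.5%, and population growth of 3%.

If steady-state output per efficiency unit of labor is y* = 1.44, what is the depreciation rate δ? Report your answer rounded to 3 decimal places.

In steady state, investment equals break-even investment: s·k^α = (n + g + δ)·k.
Since y* = [s/(n + g + δ)]^(α/(1−α)), we have s/(n + g + δ) = (y*)^((1−α)/α) = 1.44^2.7037 = 2.6802.
Therefore n + g + δ = s / 2.6802 = 0.22 / 2.6802 = 0.0821, so δ = 0.0821 − 0.045 = 0.0371.

δ ≈ 0.037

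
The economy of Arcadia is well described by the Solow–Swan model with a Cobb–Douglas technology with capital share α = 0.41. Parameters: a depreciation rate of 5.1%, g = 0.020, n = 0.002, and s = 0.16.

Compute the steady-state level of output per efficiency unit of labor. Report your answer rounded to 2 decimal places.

At the steady state, Δk = 0, so s·k^α = (n + g + δ)·k.
Dividing both sides by k: k^(1−α) = s / (n + g + δ).
k^0.59 = 0.16 / (0.002 + 0.020 + 0.051) = 0.16 / 0.073 = 2.1918
k* = 2.1918^(1/0.59) ≈ 3.7812
y* = (k*)^α = 3.7812^0.41 ≈ 1.7252

y* = 1.73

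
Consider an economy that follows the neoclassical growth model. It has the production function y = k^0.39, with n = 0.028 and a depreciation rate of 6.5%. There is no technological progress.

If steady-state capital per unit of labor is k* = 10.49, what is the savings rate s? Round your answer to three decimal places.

s ≈ 0.390

In steady state, investment equals break-even investment: s·k^α = (n + δ)·k.
So s / (n + δ) = (k*)^(1−α) = 10.49^0.61 = 4.1944.
Therefore s = 4.1944 × (n + δ) = 4.1944 × 0.093 = 0.3901.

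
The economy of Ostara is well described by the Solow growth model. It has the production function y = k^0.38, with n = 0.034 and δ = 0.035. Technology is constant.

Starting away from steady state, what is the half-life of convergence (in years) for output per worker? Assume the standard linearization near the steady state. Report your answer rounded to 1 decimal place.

Near the steady state the convergence rate is λ = (1 − α)(n + δ).
λ = (1 − 0.38) × 0.069 = 0.62 × 0.069 = 0.04278
Half-life = ln 2 / λ = 0.6931 / 0.04278 ≈ 16.20 years

about 16.2 years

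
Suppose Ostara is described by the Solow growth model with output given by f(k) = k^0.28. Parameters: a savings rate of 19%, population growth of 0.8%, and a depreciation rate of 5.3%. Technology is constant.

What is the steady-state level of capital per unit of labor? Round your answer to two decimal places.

k* = 4.85

In steady state, investment equals break-even investment: s·k^α = (n + δ)·k.
Dividing both sides by k: k^(1−α) = s / (n + δ).
k^0.72 = 0.19 / (0.008 + 0.053) = 0.19 / 0.061 = 3.1148
k* = 3.1148^(1/0.72) ≈ 4.8453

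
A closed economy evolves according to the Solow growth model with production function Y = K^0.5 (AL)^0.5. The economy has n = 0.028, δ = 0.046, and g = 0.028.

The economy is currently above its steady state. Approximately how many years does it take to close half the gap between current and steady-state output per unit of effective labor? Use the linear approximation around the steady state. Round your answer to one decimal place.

Near the steady state the convergence rate is λ = (1 − α)(n + g + δ).
λ = (1 − 0.5) × 0.102 = 0.5 × 0.102 = 0.0510
Half-life = ln 2 / λ = 0.6931 / 0.0510 ≈ 13.59 years

half-life ≈ 13.6 years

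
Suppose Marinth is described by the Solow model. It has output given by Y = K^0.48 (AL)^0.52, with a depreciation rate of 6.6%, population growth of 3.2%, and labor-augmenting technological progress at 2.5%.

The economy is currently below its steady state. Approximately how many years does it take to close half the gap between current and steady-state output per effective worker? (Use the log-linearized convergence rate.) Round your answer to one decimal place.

Near the steady state the convergence rate is λ = (1 − α)(n + g + δ).
λ = (1 − 0.48) × 0.123 = 0.52 × 0.123 = 0.06396
Half-life = ln 2 / λ = 0.6931 / 0.06396 ≈ 10.84 years

t_½ ≈ 10.8 years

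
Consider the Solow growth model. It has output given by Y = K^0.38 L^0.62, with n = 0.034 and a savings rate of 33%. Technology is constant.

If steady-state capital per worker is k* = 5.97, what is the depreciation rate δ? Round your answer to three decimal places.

Steady state requires s·f(k) = (n + δ)·k, i.e. s·k^α = (n + δ)·k.
So s / (n + δ) = (k*)^(1−α) = 5.97^0.62 = 3.0276.
Therefore n + δ = s / 3.0276 = 0.33 / 3.0276 = 0.1090, so δ = 0.1090 − 0.034 = 0.0750.

δ ≈ 0.075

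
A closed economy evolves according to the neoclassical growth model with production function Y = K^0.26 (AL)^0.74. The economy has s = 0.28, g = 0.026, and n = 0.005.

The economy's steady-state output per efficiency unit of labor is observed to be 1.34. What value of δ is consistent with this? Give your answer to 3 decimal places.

δ ≈ 0.091

In steady state, investment equals break-even investment: s·k^α = (n + g + δ)·k.
Since y* = [s/(n + g + δ)]^(α/(1−α)), we have s/(n + g + δ) = (y*)^((1−α)/α) = 1.34^2.8462 = 2.3002.
Therefore n + g + δ = s / 2.3002 = 0.28 / 2.3002 = 0.1217, so δ = 0.1217 − 0.031 = 0.0907.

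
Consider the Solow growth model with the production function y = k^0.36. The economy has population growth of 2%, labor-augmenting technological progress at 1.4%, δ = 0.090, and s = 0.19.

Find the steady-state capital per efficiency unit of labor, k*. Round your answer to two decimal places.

Steady state requires s·f(k) = (n + g + δ)·k, i.e. s·k^α = (n + g + δ)·k.
Rearranging, k^(1−α) = s / (n + g + δ).
k^0.64 = 0.19 / (0.020 + 0.014 + 0.090) = 0.19 / 0.124 = 1.5323
k* = 1.5323^(1/0.64) ≈ 1.9480

k* ≈ 1.95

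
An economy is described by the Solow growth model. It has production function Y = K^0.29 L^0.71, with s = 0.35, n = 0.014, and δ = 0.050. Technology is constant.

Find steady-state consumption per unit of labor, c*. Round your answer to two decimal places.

c* = 1.30

At the steady state, Δk = 0, so s·k^α = (n + δ)·k.
Rearranging, k^(1−α) = s / (n + δ).
k^0.71 = 0.35 / (0.014 + 0.050) = 0.35 / 0.064 = 5.4688
k* = 5.4688^(1/0.71) ≈ 10.9467
y* = (k*)^α = 10.9467^0.29 ≈ 2.0017
c* = (1 − s)·y* = (1 − 0.35) × 2.0017 ≈ 1.3011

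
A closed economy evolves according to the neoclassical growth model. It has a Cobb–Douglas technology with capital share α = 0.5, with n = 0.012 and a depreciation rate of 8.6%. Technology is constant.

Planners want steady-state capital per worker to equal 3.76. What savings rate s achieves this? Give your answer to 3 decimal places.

At the steady state, Δk = 0, so s·k^α = (n + δ)·k.
So s / (n + δ) = (k*)^(1−α) = 3.76^0.5 = 1.9391.
Therefore s = 1.9391 × (n + δ) = 1.9391 × 0.098 = 0.1900.

s ≈ 0.190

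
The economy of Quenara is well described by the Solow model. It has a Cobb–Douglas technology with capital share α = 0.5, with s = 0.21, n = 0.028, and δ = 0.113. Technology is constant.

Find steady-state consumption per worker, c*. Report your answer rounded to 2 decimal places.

In steady state, investment equals break-even investment: s·k^α = (n + δ)·k.
Dividing both sides by k: k^(1−α) = s / (n + δ).
k^0.5 = 0.21 / (0.028 + 0.113) = 0.21 / 0.141 = 1.4894
k* = 1.4894^(1/0.5) ≈ 2.2183
y* = (k*)^α = 2.2183^0.5 ≈ 1.4894
c* = (1 − s)·y* = (1 − 0.21) × 1.4894 ≈ 1.1766

c* = 1.18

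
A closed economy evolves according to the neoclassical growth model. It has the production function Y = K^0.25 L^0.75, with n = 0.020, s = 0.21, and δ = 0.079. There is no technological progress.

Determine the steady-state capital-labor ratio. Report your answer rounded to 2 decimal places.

k* = 2.73

At the steady state, Δk = 0, so s·k^α = (n + δ)·k.
Dividing both sides by k: k^(1−α) = s / (n + δ).
k^0.75 = 0.21 / (0.020 + 0.079) = 0.21 / 0.099 = 2.1212
k* = 2.1212^(1/0.75) ≈ 2.7255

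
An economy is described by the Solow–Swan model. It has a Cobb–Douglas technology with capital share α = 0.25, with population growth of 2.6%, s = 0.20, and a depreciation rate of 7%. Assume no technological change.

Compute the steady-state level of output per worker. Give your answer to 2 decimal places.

y* = 1.28

Steady state requires s·f(k) = (n + δ)·k, i.e. s·k^α = (n + δ)·k.
Rearranging, k^(1−α) = s / (n + δ).
k^0.75 = 0.20 / (0.026 + 0.070) = 0.20 / 0.096 = 2.0833
k* = 2.0833^(1/0.75) ≈ 2.6607
y* = (k*)^α = 2.6607^0.25 ≈ 1.2772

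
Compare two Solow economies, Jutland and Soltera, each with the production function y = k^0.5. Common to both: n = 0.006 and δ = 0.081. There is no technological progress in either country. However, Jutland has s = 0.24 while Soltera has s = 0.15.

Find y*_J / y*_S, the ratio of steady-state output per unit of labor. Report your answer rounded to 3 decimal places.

Steady-state y* = [s/(n + δ)]^(α/(1−α)), so the ratio is [ (s_J/(n + δ)_J) / (s_S/(n + δ)_S) ]^1.
s_J/(n + δ)_J = 0.24/0.087 = 2.7586; s_S/(n + δ)_S = 0.15/0.087 = 1.7241.
Ratio = (2.7586/1.7241)^1 = 1.6000^1 ≈ 1.6000

ratio ≈ 1.600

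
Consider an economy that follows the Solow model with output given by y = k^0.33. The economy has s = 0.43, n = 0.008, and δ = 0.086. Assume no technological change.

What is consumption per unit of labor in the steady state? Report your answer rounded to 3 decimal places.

c* ≈ 1.205

Steady state requires s·f(k) = (n + δ)·k, i.e. s·k^α = (n + δ)·k.
Rearranging, k^(1−α) = s / (n + δ).
k^0.67 = 0.43 / (0.008 + 0.086) = 0.43 / 0.094 = 4.5745
k* = 4.5745^(1/0.67) ≈ 9.6736
y* = (k*)^α = 9.6736^0.33 ≈ 2.1147
c* = (1 − s)·y* = (1 − 0.43) × 2.1147 ≈ 1.2054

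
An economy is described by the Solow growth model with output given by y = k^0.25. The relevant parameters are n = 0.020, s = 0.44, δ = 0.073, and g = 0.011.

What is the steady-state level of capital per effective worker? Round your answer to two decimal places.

Steady state requires s·f(k) = (n + g + δ)·k, i.e. s·k^α = (n + g + δ)·k.
Dividing both sides by k: k^(1−α) = s / (n + g + δ).
k^0.75 = 0.44 / (0.020 + 0.011 + 0.073) = 0.44 / 0.104 = 4.2308
k* = 4.2308^(1/0.75) ≈ 6.8427

k* = 6.84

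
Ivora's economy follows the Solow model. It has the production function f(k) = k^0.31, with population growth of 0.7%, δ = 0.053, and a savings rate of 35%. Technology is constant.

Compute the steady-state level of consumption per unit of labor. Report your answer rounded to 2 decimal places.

c* ≈ 1.44

At the steady state, Δk = 0, so s·k^α = (n + δ)·k.
Rearranging, k^(1−α) = s / (n + δ).
k^0.69 = 0.35 / (0.007 + 0.053) = 0.35 / 0.060 = 5.8333
k* = 5.8333^(1/0.69) ≈ 12.8831
y* = (k*)^α = 12.8831^0.31 ≈ 2.2085
c* = (1 − s)·y* = (1 − 0.35) × 2.2085 ≈ 1.4355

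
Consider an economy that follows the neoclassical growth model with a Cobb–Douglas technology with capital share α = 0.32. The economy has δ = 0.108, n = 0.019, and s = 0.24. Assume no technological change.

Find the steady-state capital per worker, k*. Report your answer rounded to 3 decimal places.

k* ≈ 2.550

Steady state requires s·f(k) = (n + δ)·k, i.e. s·k^α = (n + δ)·k.
Dividing both sides by k: k^(1−α) = s / (n + δ).
k^0.68 = 0.24 / (0.019 + 0.108) = 0.24 / 0.127 = 1.8898
k* = 1.8898^(1/0.68) ≈ 2.5497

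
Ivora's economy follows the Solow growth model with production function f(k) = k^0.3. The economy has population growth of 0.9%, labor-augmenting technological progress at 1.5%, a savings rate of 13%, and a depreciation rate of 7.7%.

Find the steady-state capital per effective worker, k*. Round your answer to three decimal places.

k* ≈ 1.434

Steady state requires s·f(k) = (n + g + δ)·k, i.e. s·k^α = (n + g + δ)·k.
Rearranging, k^(1−α) = s / (n + g + δ).
k^0.7 = 0.13 / (0.009 + 0.015 + 0.077) = 0.13 / 0.101 = 1.2871
k* = 1.2871^(1/0.7) ≈ 1.4341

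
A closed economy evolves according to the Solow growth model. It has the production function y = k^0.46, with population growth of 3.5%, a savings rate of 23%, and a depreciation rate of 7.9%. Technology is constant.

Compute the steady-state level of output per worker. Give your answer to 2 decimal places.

y* = 1.82

Steady state requires s·f(k) = (n + δ)·k, i.e. s·k^α = (n + δ)·k.
Dividing both sides by k: k^(1−α) = s / (n + δ).
k^0.54 = 0.23 / (0.035 + 0.079) = 0.23 / 0.114 = 2.0175
k* = 2.0175^(1/0.54) ≈ 3.6683
y* = (k*)^α = 3.6683^0.46 ≈ 1.8183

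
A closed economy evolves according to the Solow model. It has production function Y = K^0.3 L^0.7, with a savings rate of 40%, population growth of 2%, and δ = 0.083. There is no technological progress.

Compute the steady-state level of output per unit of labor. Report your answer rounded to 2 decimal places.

At the steady state, Δk = 0, so s·k^α = (n + δ)·k.
Dividing both sides by k: k^(1−α) = s / (n + δ).
k^0.7 = 0.40 / (0.020 + 0.083) = 0.40 / 0.103 = 3.8835
k* = 3.8835^(1/0.7) ≈ 6.9462
y* = (k*)^α = 6.9462^0.3 ≈ 1.7886

y* ≈ 1.79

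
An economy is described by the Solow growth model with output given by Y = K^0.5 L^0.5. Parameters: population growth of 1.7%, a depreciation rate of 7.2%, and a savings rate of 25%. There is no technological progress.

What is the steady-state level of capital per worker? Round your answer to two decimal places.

k* = 7.89

Steady state requires s·f(k) = (n + δ)·k, i.e. s·k^α = (n + δ)·k.
Rearranging, k^(1−α) = s / (n + δ).
k^0.5 = 0.25 / (0.017 + 0.072) = 0.25 / 0.089 = 2.8090
k* = 2.8090^(1/0.5) ≈ 7.8905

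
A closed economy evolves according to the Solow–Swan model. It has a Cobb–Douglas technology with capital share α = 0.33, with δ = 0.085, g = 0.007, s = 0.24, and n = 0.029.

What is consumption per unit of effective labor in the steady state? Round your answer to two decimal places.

Steady state requires s·f(k) = (n + g + δ)·k, i.e. s·k^α = (n + g + δ)·k.
Dividing both sides by k: k^(1−α) = s / (n + g + δ).
k^0.67 = 0.24 / (0.029 + 0.007 + 0.085) = 0.24 / 0.121 = 1.9835
k* = 1.9835^(1/0.67) ≈ 2.7793
y* = (k*)^α = 2.7793^0.33 ≈ 1.4012
c* = (1 − s)·y* = (1 − 0.24) × 1.4012 ≈ 1.0649

c* ≈ 1.06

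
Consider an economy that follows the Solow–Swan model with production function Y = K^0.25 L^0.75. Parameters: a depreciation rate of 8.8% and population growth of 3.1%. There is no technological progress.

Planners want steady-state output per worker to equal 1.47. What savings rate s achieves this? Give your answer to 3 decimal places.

s ≈ 0.378

In steady state, investment equals break-even investment: s·k^α = (n + δ)·k.
Since y* = [s/(n + δ)]^(α/(1−α)), we have s/(n + δ) = (y*)^((1−α)/α) = 1.47^3 = 3.1765.
Therefore s = 3.1765 × (n + δ) = 3.1765 × 0.119 = 0.3780.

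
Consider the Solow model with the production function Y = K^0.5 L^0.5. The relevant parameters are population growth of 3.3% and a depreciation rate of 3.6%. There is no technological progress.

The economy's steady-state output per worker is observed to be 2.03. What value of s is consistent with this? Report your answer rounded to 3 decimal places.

At the steady state, Δk = 0, so s·k^α = (n + δ)·k.
Since y* = [s/(n + δ)]^(α/(1−α)), we have s/(n + δ) = (y*)^((1−α)/α) = 2.03^1 = 2.0300.
Therefore s = 2.0300 × (n + δ) = 2.0300 × 0.069 = 0.1401.

s ≈ 0.140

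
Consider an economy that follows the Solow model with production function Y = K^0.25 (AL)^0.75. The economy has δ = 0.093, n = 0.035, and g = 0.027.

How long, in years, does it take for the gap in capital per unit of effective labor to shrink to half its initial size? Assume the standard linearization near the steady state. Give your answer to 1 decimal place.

half-life ≈ 6.0 years

Near the steady state the convergence rate is λ = (1 − α)(n + g + δ).
λ = (1 − 0.25) × 0.155 = 0.75 × 0.155 = 0.11625
Half-life = ln 2 / λ = 0.6931 / 0.11625 ≈ 5.96 years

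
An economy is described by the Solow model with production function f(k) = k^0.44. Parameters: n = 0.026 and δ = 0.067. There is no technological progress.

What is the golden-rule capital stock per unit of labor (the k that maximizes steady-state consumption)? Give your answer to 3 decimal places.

The golden rule sets f'(k) = n + δ, i.e. α·k^(α−1) = n + δ.
So k^(1−α) = α / (n + δ) = 0.44 / 0.093 = 4.7312.
k_gold = 4.7312^(1/0.56) ≈ 16.0438

k_gold ≈ 16.044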